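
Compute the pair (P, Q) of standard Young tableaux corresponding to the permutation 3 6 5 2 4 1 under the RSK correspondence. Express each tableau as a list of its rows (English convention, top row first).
P = [[1, 4], [2, 5], [3], [6]], Q = [[1, 2], [3, 5], [4], [6]]

Insert each entry of the permutation into P by Schensted row insertion, recording in Q the position of each new cell.

Insert 3: appended to row 1. P = [[3]].
Insert 6: appended to row 1. P = [[3, 6]].
Insert 5: 5 bumps 6 from row 1; 6 starts row 2. P = [[3, 5], [6]].
Insert 2: 2 bumps 3 from row 1; 3 bumps 6 from row 2; 6 starts row 3. P = [[2, 5], [3], [6]].
Insert 4: 4 bumps 5 from row 1; 5 appends to row 2. P = [[2, 4], [3, 5], [6]].
Insert 1: 1 bumps 2 from row 1; 2 bumps 3 from row 2; 3 bumps 6 from row 3; 6 starts row 4. P = [[1, 4], [2, 5], [3], [6]].

So P = [[1, 4], [2, 5], [3], [6]], Q = [[1, 2], [3, 5], [4], [6]].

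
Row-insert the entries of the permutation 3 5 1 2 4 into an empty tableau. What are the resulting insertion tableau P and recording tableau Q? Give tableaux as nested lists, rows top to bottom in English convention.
Insert each entry of the permutation into P by Schensted row insertion, recording in Q the position of each new cell.

After inserting 3: P = [[3]].
After inserting 5: P = [[3, 5]].
After inserting 1: P = [[1, 5], [3]].
After inserting 2: P = [[1, 2], [3, 5]].
After inserting 4: P = [[1, 2, 4], [3, 5]].

So P = [[1, 2, 4], [3, 5]], Q = [[1, 2, 5], [3, 4]].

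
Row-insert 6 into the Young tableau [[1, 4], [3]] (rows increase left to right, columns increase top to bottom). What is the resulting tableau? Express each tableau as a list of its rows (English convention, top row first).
6 is larger than every entry of row 1, so it is appended to row 1. The new tableau is [[1, 4, 6], [3]].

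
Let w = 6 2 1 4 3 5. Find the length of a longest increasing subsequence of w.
3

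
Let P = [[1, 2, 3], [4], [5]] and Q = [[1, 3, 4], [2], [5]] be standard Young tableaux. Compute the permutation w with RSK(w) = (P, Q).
5 1 2 4 3

Reverse the RSK construction: for i from n down to 1, find the cell of Q containing i, remove the entry at that cell from P, and reverse-bump it up through P; the value ejected from row 1 is w(i).

Step i=5: Q has 5 at row 3, column 1; remove 5 from row 3 of P and reverse-bump: 5 enters row 2 and ejects 4; 4 enters row 1 and ejects 3. So w(5) = 3. P is now [[1, 2, 4], [5]].
Step i=4: Q has 4 at row 1, column 3; remove that cell from P, ejecting 4. So w(4) = 4. P is now [[1, 2], [5]].
Step i=3: Q has 3 at row 1, column 2; remove that cell from P, ejecting 2. So w(3) = 2. P is now [[1], [5]].
Step i=2: Q has 2 at row 2, column 1; remove 5 from row 2 of P and reverse-bump: 5 enters row 1 and ejects 1. So w(2) = 1. P is now [[5]].
Step i=1: Q has 1 at row 1, column 1; remove that cell from P, ejecting 5. So w(1) = 5. P is now [].

So w = 5 1 2 4 3.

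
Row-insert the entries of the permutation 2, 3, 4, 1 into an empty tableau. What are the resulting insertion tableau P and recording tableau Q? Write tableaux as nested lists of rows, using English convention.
P = [[1, 3, 4], [2]], Q = [[1, 2, 3], [4]]

Insert each entry of the permutation into P by Schensted row insertion, recording in Q the position of each new cell.

Insert 2: appended to row 1. P = [[2]], Q = [[1]].
Insert 3: appended to row 1. P = [[2, 3]], Q = [[1, 2]].
Insert 4: appended to row 1. P = [[2, 3, 4]], Q = [[1, 2, 3]].
Insert 1: 1 bumps 2 from row 1; 2 starts row 2. P = [[1, 3, 4], [2]], Q = [[1, 2, 3], [4]].

So P = [[1, 3, 4], [2]], Q = [[1, 2, 3], [4]].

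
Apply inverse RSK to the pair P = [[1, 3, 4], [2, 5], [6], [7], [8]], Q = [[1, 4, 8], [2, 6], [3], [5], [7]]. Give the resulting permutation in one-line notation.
Reverse the RSK construction: for i from n down to 1, find the cell of Q containing i, remove the entry at that cell from P, and reverse-bump it up through P; the value ejected from row 1 is w(i).

Step i=8: Q has 8 at row 1, column 3; remove that cell from P, ejecting 4. So w(8) = 4. P is now [[1, 3], [2, 5], [6], [7], [8]].
Step i=7: Q has 7 at row 5, column 1; remove 8 from row 5 of P and reverse-bump: 8 enters row 4 and ejects 7; 7 enters row 3 and ejects 6; 6 enters row 2 and ejects 5; 5 enters row 1 and ejects 3. So w(7) = 3. P is now [[1, 5], [2, 6], [7], [8]].
Step i=6: Q has 6 at row 2, column 2; remove 6 from row 2 of P and reverse-bump: 6 enters row 1 and ejects 5. So w(6) = 5. P is now [[1, 6], [2], [7], [8]].
Step i=5: Q has 5 at row 4, column 1; remove 8 from row 4 of P and reverse-bump: 8 enters row 3 and ejects 7; 7 enters row 2 and ejects 2; 2 enters row 1 and ejects 1. So w(5) = 1. P is now [[2, 6], [7], [8]].
Step i=4: Q has 4 at row 1, column 2; remove that cell from P, ejecting 6. So w(4) = 6. P is now [[2], [7], [8]].
Step i=3: Q has 3 at row 3, column 1; remove 8 from row 3 of P and reverse-bump: 8 enters row 2 and ejects 7; 7 enters row 1 and ejects 2. So w(3) = 2. P is now [[7], [8]].
Step i=2: Q has 2 at row 2, column 1; remove 8 from row 2 of P and reverse-bump: 8 enters row 1 and ejects 7. So w(2) = 7. P is now [[8]].
Step i=1: Q has 1 at row 1, column 1; remove that cell from P, ejecting 8. So w(1) = 8. P is now [].

So w = 8 7 2 6 1 5 3 4.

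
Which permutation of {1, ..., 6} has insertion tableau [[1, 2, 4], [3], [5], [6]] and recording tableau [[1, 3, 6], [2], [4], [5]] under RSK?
Reverse the RSK construction: for i from n down to 1, find the cell of Q containing i, remove the entry at that cell from P, and reverse-bump it up through P; the value ejected from row 1 is w(i).

Step i=6: Q has 6 at row 1, column 3; remove that cell from P, ejecting 4. So w(6) = 4. P is now [[1, 2], [3], [5], [6]].
Step i=5: Q has 5 at row 4, column 1; remove 6 from row 4 of P and reverse-bump: 6 enters row 3 and ejects 5; 5 enters row 2 and ejects 3; 3 enters row 1 and ejects 2. So w(5) = 2. P is now [[1, 3], [5], [6]].
Step i=4: Q has 4 at row 3, column 1; remove 6 from row 3 of P and reverse-bump: 6 enters row 2 and ejects 5; 5 enters row 1 and ejects 3. So w(4) = 3. P is now [[1, 5], [6]].
Step i=3: Q has 3 at row 1, column 2; remove that cell from P, ejecting 5. So w(3) = 5. P is now [[1], [6]].
Step i=2: Q has 2 at row 2, column 1; remove 6 from row 2 of P and reverse-bump: 6 enters row 1 and ejects 1. So w(2) = 1. P is now [[6]].
Step i=1: Q has 1 at row 1, column 1; remove that cell from P, ejecting 6. So w(1) = 6. P is now [].

So w = 6 1 5 3 2 4.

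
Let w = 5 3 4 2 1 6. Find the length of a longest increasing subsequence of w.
3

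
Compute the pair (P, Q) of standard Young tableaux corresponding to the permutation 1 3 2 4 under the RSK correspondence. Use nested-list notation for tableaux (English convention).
Insert each entry of the permutation into P by Schensted row insertion, recording in Q the position of each new cell.

Insert 1: appended to row 1. P = [[1]], Q = [[1]].
Insert 3: appended to row 1. P = [[1, 3]], Q = [[1, 2]].
Insert 2: 2 bumps 3 from row 1; 3 starts row 2. P = [[1, 2], [3]], Q = [[1, 2], [3]].
Insert 4: appended to row 1. P = [[1, 2, 4], [3]], Q = [[1, 2, 4], [3]].

So P = [[1, 2, 4], [3]], Q = [[1, 2, 4], [3]].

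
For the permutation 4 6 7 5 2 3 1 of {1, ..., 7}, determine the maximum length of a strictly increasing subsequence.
3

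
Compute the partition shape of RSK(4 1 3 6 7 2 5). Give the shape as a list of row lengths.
RSK row insertion gives P = [[1, 2, 5, 7], [3, 6], [4]], which has shape [4, 2, 1].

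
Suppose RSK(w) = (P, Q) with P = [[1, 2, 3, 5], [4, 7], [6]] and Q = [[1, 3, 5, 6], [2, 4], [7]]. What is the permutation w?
Reverse the RSK construction: for i from n down to 1, find the cell of Q containing i, remove the entry at that cell from P, and reverse-bump it up through P; the value ejected from row 1 is w(i).

Step i=7: Q has 7 at row 3, column 1; remove 6 from row 3 of P and reverse-bump: 6 enters row 2 and ejects 4; 4 enters row 1 and ejects 3. So w(7) = 3. P is now [[1, 2, 4, 5], [6, 7]].
Step i=6: Q has 6 at row 1, column 4; remove that cell from P, ejecting 5. So w(6) = 5. P is now [[1, 2, 4], [6, 7]].
Step i=5: Q has 5 at row 1, column 3; remove that cell from P, ejecting 4. So w(5) = 4. P is now [[1, 2], [6, 7]].
Step i=4: Q has 4 at row 2, column 2; remove 7 from row 2 of P and reverse-bump: 7 enters row 1 and ejects 2. So w(4) = 2. P is now [[1, 7], [6]].
Step i=3: Q has 3 at row 1, column 2; remove that cell from P, ejecting 7. So w(3) = 7. P is now [[1], [6]].
Step i=2: Q has 2 at row 2, column 1; remove 6 from row 2 of P and reverse-bump: 6 enters row 1 and ejects 1. So w(2) = 1. P is now [[6]].
Step i=1: Q has 1 at row 1, column 1; remove that cell from P, ejecting 6. So w(1) = 6. P is now [].

So w = 6 1 7 2 4 5 3.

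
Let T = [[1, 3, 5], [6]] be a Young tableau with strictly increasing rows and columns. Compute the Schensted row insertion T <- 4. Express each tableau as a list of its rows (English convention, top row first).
[[1, 3, 4], [5], [6]]

In row 1, 4 replaces 5 (the leftmost entry greater than 4); 5 is bumped to row 2. In row 2, 5 replaces 6 (the leftmost entry greater than 5); 6 is bumped to row 3. 6 starts a new row 3. The new tableau is [[1, 3, 4], [5], [6]].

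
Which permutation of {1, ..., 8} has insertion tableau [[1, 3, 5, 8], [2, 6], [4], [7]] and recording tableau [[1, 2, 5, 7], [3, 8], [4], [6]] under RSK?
2 7 4 3 6 1 8 5

Reverse the RSK construction: for i from n down to 1, find the cell of Q containing i, remove the entry at that cell from P, and reverse-bump it up through P; the value ejected from row 1 is w(i).

Step i=8: Q has 8 at row 2, column 2; remove 6 from row 2 of P and reverse-bump: 6 enters row 1 and ejects 5. So w(8) = 5. P is now [[1, 3, 6, 8], [2], [4], [7]].
Step i=7: Q has 7 at row 1, column 4; remove that cell from P, ejecting 8. So w(7) = 8. P is now [[1, 3, 6], [2], [4], [7]].
Step i=6: Q has 6 at row 4, column 1; remove 7 from row 4 of P and reverse-bump: 7 enters row 3 and ejects 4; 4 enters row 2 and ejects 2; 2 enters row 1 and ejects 1. So w(6) = 1. P is now [[2, 3, 6], [4], [7]].
Step i=5: Q has 5 at row 1, column 3; remove that cell from P, ejecting 6. So w(5) = 6. P is now [[2, 3], [4], [7]].
Step i=4: Q has 4 at row 3, column 1; remove 7 from row 3 of P and reverse-bump: 7 enters row 2 and ejects 4; 4 enters row 1 and ejects 3. So w(4) = 3. P is now [[2, 4], [7]].
Step i=3: Q has 3 at row 2, column 1; remove 7 from row 2 of P and reverse-bump: 7 enters row 1 and ejects 4. So w(3) = 4. P is now [[2, 7]].
Step i=2: Q has 2 at row 1, column 2; remove that cell from P, ejecting 7. So w(2) = 7. P is now [[2]].
Step i=1: Q has 1 at row 1, column 1; remove that cell from P, ejecting 2. So w(1) = 2. P is now [].

So w = 2 7 4 3 6 1 8 5.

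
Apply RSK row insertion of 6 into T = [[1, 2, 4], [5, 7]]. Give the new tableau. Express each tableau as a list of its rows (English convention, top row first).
6 is larger than every entry of row 1, so it is appended to row 1. The new tableau is [[1, 2, 4, 6], [5, 7]].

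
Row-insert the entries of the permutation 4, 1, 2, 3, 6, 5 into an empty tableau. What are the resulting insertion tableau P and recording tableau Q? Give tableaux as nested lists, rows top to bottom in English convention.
P = [[1, 2, 3, 5], [4, 6]], Q = [[1, 3, 4, 5], [2, 6]]

Insert each entry of the permutation into P by Schensted row insertion, recording in Q the position of each new cell.

Insert 4: appended to row 1. P = [[4]].
Insert 1: 1 bumps 4 from row 1; 4 starts row 2. P = [[1], [4]].
Insert 2: appended to row 1. P = [[1, 2], [4]].
Insert 3: appended to row 1. P = [[1, 2, 3], [4]].
Insert 6: appended to row 1. P = [[1, 2, 3, 6], [4]].
Insert 5: 5 bumps 6 from row 1; 6 appends to row 2. P = [[1, 2, 3, 5], [4, 6]].

So P = [[1, 2, 3, 5], [4, 6]], Q = [[1, 3, 4, 5], [2, 6]].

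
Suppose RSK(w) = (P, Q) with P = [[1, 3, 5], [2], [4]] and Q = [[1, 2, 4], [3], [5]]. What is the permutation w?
2 4 3 5 1

Reverse the RSK construction: for i from n down to 1, find the cell of Q containing i, remove the entry at that cell from P, and reverse-bump it up through P; the value ejected from row 1 is w(i).

Step i=5: Q has 5 at row 3, column 1; remove 4 from row 3 of P and reverse-bump: 4 enters row 2 and ejects 2; 2 enters row 1 and ejects 1. So w(5) = 1. P is now [[2, 3, 5], [4]].
Step i=4: Q has 4 at row 1, column 3; remove that cell from P, ejecting 5. So w(4) = 5. P is now [[2, 3], [4]].
Step i=3: Q has 3 at row 2, column 1; remove 4 from row 2 of P and reverse-bump: 4 enters row 1 and ejects 3. So w(3) = 3. P is now [[2, 4]].
Step i=2: Q has 2 at row 1, column 2; remove that cell from P, ejecting 4. So w(2) = 4. P is now [[2]].
Step i=1: Q has 1 at row 1, column 1; remove that cell from P, ejecting 2. So w(1) = 2. P is now [].

So w = 2 4 3 5 1.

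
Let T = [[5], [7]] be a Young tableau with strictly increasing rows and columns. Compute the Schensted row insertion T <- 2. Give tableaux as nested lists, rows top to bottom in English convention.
In row 1, 2 replaces 5 (the leftmost entry greater than 2); 5 is bumped to row 2. In row 2, 5 replaces 7 (the leftmost entry greater than 5); 7 is bumped to row 3. 7 starts a new row 3. The new tableau is [[2], [5], [7]].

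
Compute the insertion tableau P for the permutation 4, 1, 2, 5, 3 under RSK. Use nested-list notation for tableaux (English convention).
Insert 4: appended to row 1. P = [[4]].
Insert 1: 1 bumps 4 from row 1; 4 starts row 2. P = [[1], [4]].
Insert 2: appended to row 1. P = [[1, 2], [4]].
Insert 5: appended to row 1. P = [[1, 2, 5], [4]].
Insert 3: 3 bumps 5 from row 1; 5 appends to row 2. P = [[1, 2, 3], [4, 5]].

So P = [[1, 2, 3], [4, 5]].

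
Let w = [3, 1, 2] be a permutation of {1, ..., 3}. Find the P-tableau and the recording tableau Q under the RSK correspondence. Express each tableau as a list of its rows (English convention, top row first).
P = [[1, 2], [3]], Q = [[1, 3], [2]]

Insert each entry of the permutation into P by Schensted row insertion, recording in Q the position of each new cell.

After inserting 3: P = [[3]].
After inserting 1: P = [[1], [3]].
After inserting 2: P = [[1, 2], [3]].

So P = [[1, 2], [3]], Q = [[1, 3], [2]].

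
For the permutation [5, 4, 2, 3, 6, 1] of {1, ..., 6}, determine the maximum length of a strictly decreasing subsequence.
4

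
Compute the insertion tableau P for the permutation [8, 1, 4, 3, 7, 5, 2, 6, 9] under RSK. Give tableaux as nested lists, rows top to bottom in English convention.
P = [[1, 2, 5, 6, 9], [3, 7], [4], [8]]

Insert 8: appended to row 1. P = [[8]].
Insert 1: 1 bumps 8 from row 1; 8 starts row 2. P = [[1], [8]].
Insert 4: appended to row 1. P = [[1, 4], [8]].
Insert 3: 3 bumps 4 from row 1; 4 bumps 8 from row 2; 8 starts row 3. P = [[1, 3], [4], [8]].
Insert 7: appended to row 1. P = [[1, 3, 7], [4], [8]].
Insert 5: 5 bumps 7 from row 1; 7 appends to row 2. P = [[1, 3, 5], [4, 7], [8]].
Insert 2: 2 bumps 3 from row 1; 3 bumps 4 from row 2; 4 bumps 8 from row 3; 8 starts row 4. P = [[1, 2, 5], [3, 7], [4], [8]].
Insert 6: appended to row 1. P = [[1, 2, 5, 6], [3, 7], [4], [8]].
Insert 9: appended to row 1. P = [[1, 2, 5, 6, 9], [3, 7], [4], [8]].

So P = [[1, 2, 5, 6, 9], [3, 7], [4], [8]].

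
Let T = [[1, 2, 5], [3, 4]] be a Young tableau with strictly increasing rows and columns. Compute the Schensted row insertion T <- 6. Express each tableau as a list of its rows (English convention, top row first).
[[1, 2, 5, 6], [3, 4]]

6 is larger than every entry of row 1, so it is appended to row 1. The new tableau is [[1, 2, 5, 6], [3, 4]].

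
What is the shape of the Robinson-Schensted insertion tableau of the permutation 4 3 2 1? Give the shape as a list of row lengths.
Row-insert each entry into an empty tableau.

After inserting 4: P = [[4]].
After inserting 3: P = [[3], [4]].
After inserting 2: P = [[2], [3], [4]].
After inserting 1: P = [[1], [2], [3], [4]].

The final insertion tableau P = [[1], [2], [3], [4]] has shape [1, 1, 1, 1].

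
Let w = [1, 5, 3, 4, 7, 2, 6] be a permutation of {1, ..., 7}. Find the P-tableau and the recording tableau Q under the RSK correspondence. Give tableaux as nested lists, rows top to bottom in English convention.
Insert each entry of the permutation into P by Schensted row insertion, recording in Q the position of each new cell.

After inserting 1: P = [[1]].
After inserting 5: P = [[1, 5]].
After inserting 3: P = [[1, 3], [5]].
After inserting 4: P = [[1, 3, 4], [5]].
After inserting 7: P = [[1, 3, 4, 7], [5]].
After inserting 2: P = [[1, 2, 4, 7], [3], [5]].
After inserting 6: P = [[1, 2, 4, 6], [3, 7], [5]].

So P = [[1, 2, 4, 6], [3, 7], [5]], Q = [[1, 2, 4, 5], [3, 7], [6]].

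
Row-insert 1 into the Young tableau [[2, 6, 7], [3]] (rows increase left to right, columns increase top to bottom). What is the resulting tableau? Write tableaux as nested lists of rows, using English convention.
[[1, 6, 7], [2], [3]]

In row 1, 1 replaces 2 (the leftmost entry greater than 1); 2 is bumped to row 2. In row 2, 2 replaces 3 (the leftmost entry greater than 2); 3 is bumped to row 3. 3 starts a new row 3. The new tableau is [[1, 6, 7], [2], [3]].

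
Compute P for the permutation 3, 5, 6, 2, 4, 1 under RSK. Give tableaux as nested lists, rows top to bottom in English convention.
After inserting 3: P = [[3]].
After inserting 5: P = [[3, 5]].
After inserting 6: P = [[3, 5, 6]].
After inserting 2: P = [[2, 5, 6], [3]].
After inserting 4: P = [[2, 4, 6], [3, 5]].
After inserting 1: P = [[1, 4, 6], [2, 5], [3]].

So P = [[1, 4, 6], [2, 5], [3]].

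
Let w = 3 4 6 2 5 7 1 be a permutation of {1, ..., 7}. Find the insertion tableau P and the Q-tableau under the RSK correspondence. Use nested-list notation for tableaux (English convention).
P = [[1, 4, 5, 7], [2, 6], [3]], Q = [[1, 2, 3, 6], [4, 5], [7]]

Insert each entry of the permutation into P by Schensted row insertion, recording in Q the position of each new cell.

After inserting 3: P = [[3]].
After inserting 4: P = [[3, 4]].
After inserting 6: P = [[3, 4, 6]].
After inserting 2: P = [[2, 4, 6], [3]].
After inserting 5: P = [[2, 4, 5], [3, 6]].
After inserting 7: P = [[2, 4, 5, 7], [3, 6]].
After inserting 1: P = [[1, 4, 5, 7], [2, 6], [3]].

So P = [[1, 4, 5, 7], [2, 6], [3]], Q = [[1, 2, 3, 6], [4, 5], [7]].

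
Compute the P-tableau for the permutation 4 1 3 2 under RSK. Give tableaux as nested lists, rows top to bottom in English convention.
Insert 4: appended to row 1. P = [[4]].
Insert 1: 1 bumps 4 from row 1; 4 starts row 2. P = [[1], [4]].
Insert 3: appended to row 1. P = [[1, 3], [4]].
Insert 2: 2 bumps 3 from row 1; 3 bumps 4 from row 2; 4 starts row 3. P = [[1, 2], [3], [4]].

So P = [[1, 2], [3], [4]].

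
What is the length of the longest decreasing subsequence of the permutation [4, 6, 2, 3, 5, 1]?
3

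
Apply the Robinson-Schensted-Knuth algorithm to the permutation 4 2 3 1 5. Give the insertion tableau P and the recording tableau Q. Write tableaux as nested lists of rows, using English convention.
P = [[1, 3, 5], [2], [4]], Q = [[1, 3, 5], [2], [4]]

Insert each entry of the permutation into P by Schensted row insertion, recording in Q the position of each new cell.

Insert 4: appended to row 1. P = [[4]], Q = [[1]].
Insert 2: 2 bumps 4 from row 1; 4 starts row 2. P = [[2], [4]], Q = [[1], [2]].
Insert 3: appended to row 1. P = [[2, 3], [4]], Q = [[1, 3], [2]].
Insert 1: 1 bumps 2 from row 1; 2 bumps 4 from row 2; 4 starts row 3. P = [[1, 3], [2], [4]], Q = [[1, 3], [2], [4]].
Insert 5: appended to row 1. P = [[1, 3, 5], [2], [4]], Q = [[1, 3, 5], [2], [4]].

So P = [[1, 3, 5], [2], [4]], Q = [[1, 3, 5], [2], [4]].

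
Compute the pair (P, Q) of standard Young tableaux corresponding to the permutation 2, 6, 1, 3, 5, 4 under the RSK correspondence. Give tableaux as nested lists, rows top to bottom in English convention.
P = [[1, 3, 4], [2, 5], [6]], Q = [[1, 2, 5], [3, 4], [6]]

Insert each entry of the permutation into P by Schensted row insertion, recording in Q the position of each new cell.

Insert 2: appended to row 1. P = [[2]].
Insert 6: appended to row 1. P = [[2, 6]].
Insert 1: 1 bumps 2 from row 1; 2 starts row 2. P = [[1, 6], [2]].
Insert 3: 3 bumps 6 from row 1; 6 appends to row 2. P = [[1, 3], [2, 6]].
Insert 5: appended to row 1. P = [[1, 3, 5], [2, 6]].
Insert 4: 4 bumps 5 from row 1; 5 bumps 6 from row 2; 6 starts row 3. P = [[1, 3, 4], [2, 5], [6]].

So P = [[1, 3, 4], [2, 5], [6]], Q = [[1, 2, 5], [3, 4], [6]].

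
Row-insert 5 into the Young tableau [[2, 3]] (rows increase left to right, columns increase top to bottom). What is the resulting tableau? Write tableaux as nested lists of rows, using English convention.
[[2, 3, 5]]

5 is larger than every entry of row 1, so it is appended to row 1. The new tableau is [[2, 3, 5]].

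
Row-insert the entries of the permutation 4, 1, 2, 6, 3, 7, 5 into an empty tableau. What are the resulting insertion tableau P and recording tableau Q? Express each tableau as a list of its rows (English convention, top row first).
Insert each entry of the permutation into P by Schensted row insertion, recording in Q the position of each new cell.

Insert 4: appended to row 1. P = [[4]], Q = [[1]].
Insert 1: 1 bumps 4 from row 1; 4 starts row 2. P = [[1], [4]], Q = [[1], [2]].
Insert 2: appended to row 1. P = [[1, 2], [4]], Q = [[1, 3], [2]].
Insert 6: appended to row 1. P = [[1, 2, 6], [4]], Q = [[1, 3, 4], [2]].
Insert 3: 3 bumps 6 from row 1; 6 appends to row 2. P = [[1, 2, 3], [4, 6]], Q = [[1, 3, 4], [2, 5]].
Insert 7: appended to row 1. P = [[1, 2, 3, 7], [4, 6]], Q = [[1, 3, 4, 6], [2, 5]].
Insert 5: 5 bumps 7 from row 1; 7 appends to row 2. P = [[1, 2, 3, 5], [4, 6, 7]], Q = [[1, 3, 4, 6], [2, 5, 7]].

So P = [[1, 2, 3, 5], [4, 6, 7]], Q = [[1, 3, 4, 6], [2, 5, 7]].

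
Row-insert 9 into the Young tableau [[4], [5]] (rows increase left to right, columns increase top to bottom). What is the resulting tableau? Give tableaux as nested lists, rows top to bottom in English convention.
9 is larger than every entry of row 1, so it is appended to row 1. The new tableau is [[4, 9], [5]].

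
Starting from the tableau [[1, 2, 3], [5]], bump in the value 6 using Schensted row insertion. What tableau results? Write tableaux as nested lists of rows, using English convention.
[[1, 2, 3, 6], [5]]

6 is larger than every entry of row 1, so it is appended to row 1. The new tableau is [[1, 2, 3, 6], [5]].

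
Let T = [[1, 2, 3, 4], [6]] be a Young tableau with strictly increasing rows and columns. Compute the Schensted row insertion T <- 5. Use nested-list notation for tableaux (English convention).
[[1, 2, 3, 4, 5], [6]]

5 is larger than every entry of row 1, so it is appended to row 1. The new tableau is [[1, 2, 3, 4, 5], [6]].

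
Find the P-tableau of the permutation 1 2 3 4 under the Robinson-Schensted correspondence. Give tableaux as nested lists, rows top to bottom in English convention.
After inserting 1: P = [[1]].
After inserting 2: P = [[1, 2]].
After inserting 3: P = [[1, 2, 3]].
After inserting 4: P = [[1, 2, 3, 4]].

So P = [[1, 2, 3, 4]].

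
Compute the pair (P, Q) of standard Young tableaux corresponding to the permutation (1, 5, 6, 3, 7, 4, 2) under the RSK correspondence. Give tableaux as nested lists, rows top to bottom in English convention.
P = [[1, 2, 4, 7], [3, 6], [5]], Q = [[1, 2, 3, 5], [4, 6], [7]]

Insert each entry of the permutation into P by Schensted row insertion, recording in Q the position of each new cell.

Insert 1: appended to row 1. P = [[1]], Q = [[1]].
Insert 5: appended to row 1. P = [[1, 5]], Q = [[1, 2]].
Insert 6: appended to row 1. P = [[1, 5, 6]], Q = [[1, 2, 3]].
Insert 3: 3 bumps 5 from row 1; 5 starts row 2. P = [[1, 3, 6], [5]], Q = [[1, 2, 3], [4]].
Insert 7: appended to row 1. P = [[1, 3, 6, 7], [5]], Q = [[1, 2, 3, 5], [4]].
Insert 4: 4 bumps 6 from row 1; 6 appends to row 2. P = [[1, 3, 4, 7], [5, 6]], Q = [[1, 2, 3, 5], [4, 6]].
Insert 2: 2 bumps 3 from row 1; 3 bumps 5 from row 2; 5 starts row 3. P = [[1, 2, 4, 7], [3, 6], [5]], Q = [[1, 2, 3, 5], [4, 6], [7]].

So P = [[1, 2, 4, 7], [3, 6], [5]], Q = [[1, 2, 3, 5], [4, 6], [7]].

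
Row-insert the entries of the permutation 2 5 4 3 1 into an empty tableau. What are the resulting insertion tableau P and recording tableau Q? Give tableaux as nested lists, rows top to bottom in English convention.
Insert each entry of the permutation into P by Schensted row insertion, recording in Q the position of each new cell.

Insert 2: appended to row 1. P = [[2]].
Insert 5: appended to row 1. P = [[2, 5]].
Insert 4: 4 bumps 5 from row 1; 5 starts row 2. P = [[2, 4], [5]].
Insert 3: 3 bumps 4 from row 1; 4 bumps 5 from row 2; 5 starts row 3. P = [[2, 3], [4], [5]].
Insert 1: 1 bumps 2 from row 1; 2 bumps 4 from row 2; 4 bumps 5 from row 3; 5 starts row 4. P = [[1, 3], [2], [4], [5]].

So P = [[1, 3], [2], [4], [5]], Q = [[1, 2], [3], [4], [5]].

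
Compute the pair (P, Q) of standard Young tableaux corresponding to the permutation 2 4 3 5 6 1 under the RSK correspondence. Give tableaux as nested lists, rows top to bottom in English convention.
P = [[1, 3, 5, 6], [2], [4]], Q = [[1, 2, 4, 5], [3], [6]]

Insert each entry of the permutation into P by Schensted row insertion, recording in Q the position of each new cell.

Insert 2: appended to row 1. P = [[2]].
Insert 4: appended to row 1. P = [[2, 4]].
Insert 3: 3 bumps 4 from row 1; 4 starts row 2. P = [[2, 3], [4]].
Insert 5: appended to row 1. P = [[2, 3, 5], [4]].
Insert 6: appended to row 1. P = [[2, 3, 5, 6], [4]].
Insert 1: 1 bumps 2 from row 1; 2 bumps 4 from row 2; 4 starts row 3. P = [[1, 3, 5, 6], [2], [4]].

So P = [[1, 3, 5, 6], [2], [4]], Q = [[1, 2, 4, 5], [3], [6]].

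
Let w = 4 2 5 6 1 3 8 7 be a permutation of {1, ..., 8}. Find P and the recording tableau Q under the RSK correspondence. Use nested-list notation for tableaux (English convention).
P = [[1, 3, 6, 7], [2, 5, 8], [4]], Q = [[1, 3, 4, 7], [2, 6, 8], [5]]

Insert each entry of the permutation into P by Schensted row insertion, recording in Q the position of each new cell.

Insert 4: appended to row 1. P = [[4]].
Insert 2: 2 bumps 4 from row 1; 4 starts row 2. P = [[2], [4]].
Insert 5: appended to row 1. P = [[2, 5], [4]].
Insert 6: appended to row 1. P = [[2, 5, 6], [4]].
Insert 1: 1 bumps 2 from row 1; 2 bumps 4 from row 2; 4 starts row 3. P = [[1, 5, 6], [2], [4]].
Insert 3: 3 bumps 5 from row 1; 5 appends to row 2. P = [[1, 3, 6], [2, 5], [4]].
Insert 8: appended to row 1. P = [[1, 3, 6, 8], [2, 5], [4]].
Insert 7: 7 bumps 8 from row 1; 8 appends to row 2. P = [[1, 3, 6, 7], [2, 5, 8], [4]].

So P = [[1, 3, 6, 7], [2, 5, 8], [4]], Q = [[1, 3, 4, 7], [2, 6, 8], [5]].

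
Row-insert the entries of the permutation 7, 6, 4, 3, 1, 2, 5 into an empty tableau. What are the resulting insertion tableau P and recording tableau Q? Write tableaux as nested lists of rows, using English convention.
P = [[1, 2, 5], [3], [4], [6], [7]], Q = [[1, 6, 7], [2], [3], [4], [5]]

Insert each entry of the permutation into P by Schensted row insertion, recording in Q the position of each new cell.

Insert 7: appended to row 1. P = [[7]], Q = [[1]].
Insert 6: 6 bumps 7 from row 1; 7 starts row 2. P = [[6], [7]], Q = [[1], [2]].
Insert 4: 4 bumps 6 from row 1; 6 bumps 7 from row 2; 7 starts row 3. P = [[4], [6], [7]], Q = [[1], [2], [3]].
Insert 3: 3 bumps 4 from row 1; 4 bumps 6 from row 2; 6 bumps 7 from row 3; 7 starts row 4. P = [[3], [4], [6], [7]], Q = [[1], [2], [3], [4]].
Insert 1: 1 bumps 3 from row 1; 3 bumps 4 from row 2; 4 bumps 6 from row 3; 6 bumps 7 from row 4; 7 starts row 5. P = [[1], [3], [4], [6], [7]], Q = [[1], [2], [3], [4], [5]].
Insert 2: appended to row 1. P = [[1, 2], [3], [4], [6], [7]], Q = [[1, 6], [2], [3], [4], [5]].
Insert 5: appended to row 1. P = [[1, 2, 5], [3], [4], [6], [7]], Q = [[1, 6, 7], [2], [3], [4], [5]].

So P = [[1, 2, 5], [3], [4], [6], [7]], Q = [[1, 6, 7], [2], [3], [4], [5]].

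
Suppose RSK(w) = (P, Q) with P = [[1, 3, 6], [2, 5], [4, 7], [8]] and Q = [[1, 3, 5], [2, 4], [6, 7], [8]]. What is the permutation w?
4 2 8 5 7 1 6 3

Reverse the RSK construction: for i from n down to 1, find the cell of Q containing i, remove the entry at that cell from P, and reverse-bump it up through P; the value ejected from row 1 is w(i).

Step i=8: Q has 8 at row 4, column 1; remove 8 from row 4 of P and reverse-bump: 8 enters row 3 and ejects 7; 7 enters row 2 and ejects 5; 5 enters row 1 and ejects 3. So w(8) = 3. P is now [[1, 5, 6], [2, 7], [4, 8]].
Step i=7: Q has 7 at row 3, column 2; remove 8 from row 3 of P and reverse-bump: 8 enters row 2 and ejects 7; 7 enters row 1 and ejects 6. So w(7) = 6. P is now [[1, 5, 7], [2, 8], [4]].
Step i=6: Q has 6 at row 3, column 1; remove 4 from row 3 of P and reverse-bump: 4 enters row 2 and ejects 2; 2 enters row 1 and ejects 1. So w(6) = 1. P is now [[2, 5, 7], [4, 8]].
Step i=5: Q has 5 at row 1, column 3; remove that cell from P, ejecting 7. So w(5) = 7. P is now [[2, 5], [4, 8]].
Step i=4: Q has 4 at row 2, column 2; remove 8 from row 2 of P and reverse-bump: 8 enters row 1 and ejects 5. So w(4) = 5. P is now [[2, 8], [4]].
Step i=3: Q has 3 at row 1, column 2; remove that cell from P, ejecting 8. So w(3) = 8. P is now [[2], [4]].
Step i=2: Q has 2 at row 2, column 1; remove 4 from row 2 of P and reverse-bump: 4 enters row 1 and ejects 2. So w(2) = 2. P is now [[4]].
Step i=1: Q has 1 at row 1, column 1; remove that cell from P, ejecting 4. So w(1) = 4. P is now [].

So w = 4 2 8 5 7 1 6 3.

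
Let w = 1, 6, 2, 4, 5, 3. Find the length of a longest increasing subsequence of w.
4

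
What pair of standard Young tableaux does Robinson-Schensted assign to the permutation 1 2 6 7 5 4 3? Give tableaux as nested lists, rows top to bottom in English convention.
Insert each entry of the permutation into P by Schensted row insertion, recording in Q the position of each new cell.

Insert 1: appended to row 1. P = [[1]].
Insert 2: appended to row 1. P = [[1, 2]].
Insert 6: appended to row 1. P = [[1, 2, 6]].
Insert 7: appended to row 1. P = [[1, 2, 6, 7]].
Insert 5: 5 bumps 6 from row 1; 6 starts row 2. P = [[1, 2, 5, 7], [6]].
Insert 4: 4 bumps 5 from row 1; 5 bumps 6 from row 2; 6 starts row 3. P = [[1, 2, 4, 7], [5], [6]].
Insert 3: 3 bumps 4 from row 1; 4 bumps 5 from row 2; 5 bumps 6 from row 3; 6 starts row 4. P = [[1, 2, 3, 7], [4], [5], [6]].

So P = [[1, 2, 3, 7], [4], [5], [6]], Q = [[1, 2, 3, 4], [5], [6], [7]].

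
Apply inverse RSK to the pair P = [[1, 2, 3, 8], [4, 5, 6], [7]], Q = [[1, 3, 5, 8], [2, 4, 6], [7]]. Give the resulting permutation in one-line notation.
Reverse the RSK construction: for i from n down to 1, find the cell of Q containing i, remove the entry at that cell from P, and reverse-bump it up through P; the value ejected from row 1 is w(i).

Step i=8: Q has 8 at row 1, column 4; remove that cell from P, ejecting 8. So w(8) = 8. P is now [[1, 2, 3], [4, 5, 6], [7]].
Step i=7: Q has 7 at row 3, column 1; remove 7 from row 3 of P and reverse-bump: 7 enters row 2 and ejects 6; 6 enters row 1 and ejects 3. So w(7) = 3. P is now [[1, 2, 6], [4, 5, 7]].
Step i=6: Q has 6 at row 2, column 3; remove 7 from row 2 of P and reverse-bump: 7 enters row 1 and ejects 6. So w(6) = 6. P is now [[1, 2, 7], [4, 5]].
Step i=5: Q has 5 at row 1, column 3; remove that cell from P, ejecting 7. So w(5) = 7. P is now [[1, 2], [4, 5]].
Step i=4: Q has 4 at row 2, column 2; remove 5 from row 2 of P and reverse-bump: 5 enters row 1 and ejects 2. So w(4) = 2. P is now [[1, 5], [4]].
Step i=3: Q has 3 at row 1, column 2; remove that cell from P, ejecting 5. So w(3) = 5. P is now [[1], [4]].
Step i=2: Q has 2 at row 2, column 1; remove 4 from row 2 of P and reverse-bump: 4 enters row 1 and ejects 1. So w(2) = 1. P is now [[4]].
Step i=1: Q has 1 at row 1, column 1; remove that cell from P, ejecting 4. So w(1) = 4. P is now [].

So w = 4 1 5 2 7 6 3 8.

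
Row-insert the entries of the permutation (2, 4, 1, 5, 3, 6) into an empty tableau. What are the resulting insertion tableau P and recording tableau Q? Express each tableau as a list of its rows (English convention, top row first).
P = [[1, 3, 5, 6], [2, 4]], Q = [[1, 2, 4, 6], [3, 5]]

Insert each entry of the permutation into P by Schensted row insertion, recording in Q the position of each new cell.

After inserting 2: P = [[2]].
After inserting 4: P = [[2, 4]].
After inserting 1: P = [[1, 4], [2]].
After inserting 5: P = [[1, 4, 5], [2]].
After inserting 3: P = [[1, 3, 5], [2, 4]].
After inserting 6: P = [[1, 3, 5, 6], [2, 4]].

So P = [[1, 3, 5, 6], [2, 4]], Q = [[1, 2, 4, 6], [3, 5]].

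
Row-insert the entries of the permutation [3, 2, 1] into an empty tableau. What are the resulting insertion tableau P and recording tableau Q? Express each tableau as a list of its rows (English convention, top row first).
P = [[1], [2], [3]], Q = [[1], [2], [3]]

Insert each entry of the permutation into P by Schensted row insertion, recording in Q the position of each new cell.

Insert 3: appended to row 1. P = [[3]].
Insert 2: 2 bumps 3 from row 1; 3 starts row 2. P = [[2], [3]].
Insert 1: 1 bumps 2 from row 1; 2 bumps 3 from row 2; 3 starts row 3. P = [[1], [2], [3]].

So P = [[1], [2], [3]], Q = [[1], [2], [3]].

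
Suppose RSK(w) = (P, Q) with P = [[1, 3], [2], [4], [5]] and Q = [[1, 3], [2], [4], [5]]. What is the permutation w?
Reverse RSK: for i = n, n-1, ..., 1, locate i in Q, remove the corresponding corner cell from P, and reverse-bump its entry up through P; the value ejected from row 1 is w(i).

So w = 5 2 4 3 1.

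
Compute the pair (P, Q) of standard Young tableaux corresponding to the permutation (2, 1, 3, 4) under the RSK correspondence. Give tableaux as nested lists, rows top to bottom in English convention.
P = [[1, 3, 4], [2]], Q = [[1, 3, 4], [2]]

Insert each entry of the permutation into P by Schensted row insertion, recording in Q the position of each new cell.

Insert 2: appended to row 1. P = [[2]].
Insert 1: 1 bumps 2 from row 1; 2 starts row 2. P = [[1], [2]].
Insert 3: appended to row 1. P = [[1, 3], [2]].
Insert 4: appended to row 1. P = [[1, 3, 4], [2]].

So P = [[1, 3, 4], [2]], Q = [[1, 3, 4], [2]].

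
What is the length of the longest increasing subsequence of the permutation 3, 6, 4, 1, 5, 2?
3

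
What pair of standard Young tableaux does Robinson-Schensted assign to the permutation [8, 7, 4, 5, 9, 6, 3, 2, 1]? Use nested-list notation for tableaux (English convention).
Insert each entry of the permutation into P by Schensted row insertion, recording in Q the position of each new cell.

After inserting 8: P = [[8]].
After inserting 7: P = [[7], [8]].
After inserting 4: P = [[4], [7], [8]].
After inserting 5: P = [[4, 5], [7], [8]].
After inserting 9: P = [[4, 5, 9], [7], [8]].
After inserting 6: P = [[4, 5, 6], [7, 9], [8]].
After inserting 3: P = [[3, 5, 6], [4, 9], [7], [8]].
After inserting 2: P = [[2, 5, 6], [3, 9], [4], [7], [8]].
After inserting 1: P = [[1, 5, 6], [2, 9], [3], [4], [7], [8]].

So P = [[1, 5, 6], [2, 9], [3], [4], [7], [8]], Q = [[1, 4, 5], [2, 6], [3], [7], [8], [9]].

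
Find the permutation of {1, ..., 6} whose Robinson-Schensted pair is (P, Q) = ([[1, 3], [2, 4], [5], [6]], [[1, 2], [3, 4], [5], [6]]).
2 6 1 5 4 3

Reverse the RSK construction: for i from n down to 1, find the cell of Q containing i, remove the entry at that cell from P, and reverse-bump it up through P; the value ejected from row 1 is w(i).

Step i=6: Q has 6 at row 4, column 1; remove 6 from row 4 of P and reverse-bump: 6 enters row 3 and ejects 5; 5 enters row 2 and ejects 4; 4 enters row 1 and ejects 3. So w(6) = 3. P is now [[1, 4], [2, 5], [6]].
Step i=5: Q has 5 at row 3, column 1; remove 6 from row 3 of P and reverse-bump: 6 enters row 2 and ejects 5; 5 enters row 1 and ejects 4. So w(5) = 4. P is now [[1, 5], [2, 6]].
Step i=4: Q has 4 at row 2, column 2; remove 6 from row 2 of P and reverse-bump: 6 enters row 1 and ejects 5. So w(4) = 5. P is now [[1, 6], [2]].
Step i=3: Q has 3 at row 2, column 1; remove 2 from row 2 of P and reverse-bump: 2 enters row 1 and ejects 1. So w(3) = 1. P is now [[2, 6]].
Step i=2: Q has 2 at row 1, column 2; remove that cell from P, ejecting 6. So w(2) = 6. P is now [[2]].
Step i=1: Q has 1 at row 1, column 1; remove that cell from P, ejecting 2. So w(1) = 2. P is now [].

So w = 2 6 1 5 4 3.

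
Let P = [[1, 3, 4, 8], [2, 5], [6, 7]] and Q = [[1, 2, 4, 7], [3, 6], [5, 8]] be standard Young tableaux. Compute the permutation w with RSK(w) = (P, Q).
Reverse the RSK construction: for i from n down to 1, find the cell of Q containing i, remove the entry at that cell from P, and reverse-bump it up through P; the value ejected from row 1 is w(i).

Step i=8: Q has 8 at row 3, column 2; remove 7 from row 3 of P and reverse-bump: 7 enters row 2 and ejects 5; 5 enters row 1 and ejects 4. So w(8) = 4. P is now [[1, 3, 5, 8], [2, 7], [6]].
Step i=7: Q has 7 at row 1, column 4; remove that cell from P, ejecting 8. So w(7) = 8. P is now [[1, 3, 5], [2, 7], [6]].
Step i=6: Q has 6 at row 2, column 2; remove 7 from row 2 of P and reverse-bump: 7 enters row 1 and ejects 5. So w(6) = 5. P is now [[1, 3, 7], [2], [6]].
Step i=5: Q has 5 at row 3, column 1; remove 6 from row 3 of P and reverse-bump: 6 enters row 2 and ejects 2; 2 enters row 1 and ejects 1. So w(5) = 1. P is now [[2, 3, 7], [6]].
Step i=4: Q has 4 at row 1, column 3; remove that cell from P, ejecting 7. So w(4) = 7. P is now [[2, 3], [6]].
Step i=3: Q has 3 at row 2, column 1; remove 6 from row 2 of P and reverse-bump: 6 enters row 1 and ejects 3. So w(3) = 3. P is now [[2, 6]].
Step i=2: Q has 2 at row 1, column 2; remove that cell from P, ejecting 6. So w(2) = 6. P is now [[2]].
Step i=1: Q has 1 at row 1, column 1; remove that cell from P, ejecting 2. So w(1) = 2. P is now [].

So w = 2 6 3 7 1 5 8 4.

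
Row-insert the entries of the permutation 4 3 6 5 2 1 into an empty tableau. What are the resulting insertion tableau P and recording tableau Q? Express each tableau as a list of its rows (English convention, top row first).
P = [[1, 5], [2, 6], [3], [4]], Q = [[1, 3], [2, 4], [5], [6]]

Insert each entry of the permutation into P by Schensted row insertion, recording in Q the position of each new cell.

After inserting 4: P = [[4]].
After inserting 3: P = [[3], [4]].
After inserting 6: P = [[3, 6], [4]].
After inserting 5: P = [[3, 5], [4, 6]].
After inserting 2: P = [[2, 5], [3, 6], [4]].
After inserting 1: P = [[1, 5], [2, 6], [3], [4]].

So P = [[1, 5], [2, 6], [3], [4]], Q = [[1, 3], [2, 4], [5], [6]].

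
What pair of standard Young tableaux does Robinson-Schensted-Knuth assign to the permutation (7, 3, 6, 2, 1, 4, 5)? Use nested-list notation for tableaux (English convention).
P = [[1, 4, 5], [2, 6], [3], [7]], Q = [[1, 3, 7], [2, 6], [4], [5]]

Insert each entry of the permutation into P by Schensted row insertion, recording in Q the position of each new cell.

After inserting 7: P = [[7]].
After inserting 3: P = [[3], [7]].
After inserting 6: P = [[3, 6], [7]].
After inserting 2: P = [[2, 6], [3], [7]].
After inserting 1: P = [[1, 6], [2], [3], [7]].
After inserting 4: P = [[1, 4], [2, 6], [3], [7]].
After inserting 5: P = [[1, 4, 5], [2, 6], [3], [7]].

So P = [[1, 4, 5], [2, 6], [3], [7]], Q = [[1, 3, 7], [2, 6], [4], [5]].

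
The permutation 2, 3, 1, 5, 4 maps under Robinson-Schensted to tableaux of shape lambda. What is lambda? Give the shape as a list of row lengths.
Row-insert each entry into an empty tableau.

After inserting 2: P = [[2]].
After inserting 3: P = [[2, 3]].
After inserting 1: P = [[1, 3], [2]].
After inserting 5: P = [[1, 3, 5], [2]].
After inserting 4: P = [[1, 3, 4], [2, 5]].

The final insertion tableau P = [[1, 3, 4], [2, 5]] has shape [3, 2].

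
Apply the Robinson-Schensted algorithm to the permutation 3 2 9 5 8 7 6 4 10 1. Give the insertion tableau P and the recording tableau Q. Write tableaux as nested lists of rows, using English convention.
P = [[1, 4, 6, 10], [2, 5], [3], [7], [8], [9]], Q = [[1, 3, 5, 9], [2, 4], [6], [7], [8], [10]]

Insert each entry of the permutation into P by Schensted row insertion, recording in Q the position of each new cell.

Insert 3: appended to row 1. P = [[3]].
Insert 2: 2 bumps 3 from row 1; 3 starts row 2. P = [[2], [3]].
Insert 9: appended to row 1. P = [[2, 9], [3]].
Insert 5: 5 bumps 9 from row 1; 9 appends to row 2. P = [[2, 5], [3, 9]].
Insert 8: appended to row 1. P = [[2, 5, 8], [3, 9]].
Insert 7: 7 bumps 8 from row 1; 8 bumps 9 from row 2; 9 starts row 3. P = [[2, 5, 7], [3, 8], [9]].
Insert 6: 6 bumps 7 from row 1; 7 bumps 8 from row 2; 8 bumps 9 from row 3; 9 starts row 4. P = [[2, 5, 6], [3, 7], [8], [9]].
Insert 4: 4 bumps 5 from row 1; 5 bumps 7 from row 2; 7 bumps 8 from row 3; 8 bumps 9 from row 4; 9 starts row 5. P = [[2, 4, 6], [3, 5], [7], [8], [9]].
Insert 10: appended to row 1. P = [[2, 4, 6, 10], [3, 5], [7], [8], [9]].
Insert 1: 1 bumps 2 from row 1; 2 bumps 3 from row 2; 3 bumps 7 from row 3; 7 bumps 8 from row 4; 8 bumps 9 from row 5; 9 starts row 6. P = [[1, 4, 6, 10], [2, 5], [3], [7], [8], [9]].

So P = [[1, 4, 6, 10], [2, 5], [3], [7], [8], [9]], Q = [[1, 3, 5, 9], [2, 4], [6], [7], [8], [10]].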